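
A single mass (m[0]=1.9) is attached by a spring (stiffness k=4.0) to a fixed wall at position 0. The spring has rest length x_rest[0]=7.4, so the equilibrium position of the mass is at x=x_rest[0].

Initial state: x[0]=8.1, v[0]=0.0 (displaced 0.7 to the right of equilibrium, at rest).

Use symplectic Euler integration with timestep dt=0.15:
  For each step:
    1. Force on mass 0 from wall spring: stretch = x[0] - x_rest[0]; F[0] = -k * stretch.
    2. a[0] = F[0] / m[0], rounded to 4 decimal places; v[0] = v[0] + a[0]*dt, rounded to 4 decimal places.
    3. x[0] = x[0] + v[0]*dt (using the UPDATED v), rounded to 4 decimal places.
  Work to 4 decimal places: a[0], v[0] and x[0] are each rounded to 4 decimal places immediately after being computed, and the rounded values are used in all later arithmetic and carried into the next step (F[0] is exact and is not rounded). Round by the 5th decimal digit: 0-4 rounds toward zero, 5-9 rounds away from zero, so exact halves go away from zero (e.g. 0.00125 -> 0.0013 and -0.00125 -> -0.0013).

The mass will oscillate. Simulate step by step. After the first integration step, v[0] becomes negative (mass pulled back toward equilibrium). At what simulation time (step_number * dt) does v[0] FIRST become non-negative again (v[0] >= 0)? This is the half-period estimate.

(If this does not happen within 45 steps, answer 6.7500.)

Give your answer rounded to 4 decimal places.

Answer: 2.2500

Derivation:
Step 0: x=[8.1000] v=[0.0000]
Step 1: x=[8.0668] v=[-0.2211]
Step 2: x=[8.0020] v=[-0.4317]
Step 3: x=[7.9087] v=[-0.6218]
Step 4: x=[7.7913] v=[-0.7824]
Step 5: x=[7.6554] v=[-0.9060]
Step 6: x=[7.5074] v=[-0.9867]
Step 7: x=[7.3543] v=[-1.0206]
Step 8: x=[7.2034] v=[-1.0062]
Step 9: x=[7.0618] v=[-0.9441]
Step 10: x=[6.9362] v=[-0.8373]
Step 11: x=[6.8326] v=[-0.6908]
Step 12: x=[6.7559] v=[-0.5116]
Step 13: x=[6.7097] v=[-0.3082]
Step 14: x=[6.6962] v=[-0.0902]
Step 15: x=[6.7160] v=[0.1321]
First v>=0 after going negative at step 15, time=2.2500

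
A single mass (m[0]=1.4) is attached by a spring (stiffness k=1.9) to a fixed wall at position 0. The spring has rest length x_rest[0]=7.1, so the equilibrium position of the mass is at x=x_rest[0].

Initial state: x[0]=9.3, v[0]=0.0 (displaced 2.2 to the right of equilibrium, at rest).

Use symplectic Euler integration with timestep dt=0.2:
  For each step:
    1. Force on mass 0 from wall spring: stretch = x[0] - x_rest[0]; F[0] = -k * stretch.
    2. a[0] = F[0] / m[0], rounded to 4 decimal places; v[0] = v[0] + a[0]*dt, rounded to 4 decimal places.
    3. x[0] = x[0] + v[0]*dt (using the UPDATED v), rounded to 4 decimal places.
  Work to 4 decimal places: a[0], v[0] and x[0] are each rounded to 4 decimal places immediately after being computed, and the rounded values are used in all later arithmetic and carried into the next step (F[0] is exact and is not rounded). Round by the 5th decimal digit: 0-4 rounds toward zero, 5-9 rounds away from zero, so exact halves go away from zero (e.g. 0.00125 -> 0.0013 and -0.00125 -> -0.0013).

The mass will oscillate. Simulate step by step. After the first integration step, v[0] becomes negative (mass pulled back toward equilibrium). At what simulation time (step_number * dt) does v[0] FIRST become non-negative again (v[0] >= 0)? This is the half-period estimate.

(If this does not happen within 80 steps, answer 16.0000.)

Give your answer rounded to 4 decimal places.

Answer: 2.8000

Derivation:
Step 0: x=[9.3000] v=[0.0000]
Step 1: x=[9.1806] v=[-0.5971]
Step 2: x=[8.9482] v=[-1.1618]
Step 3: x=[8.6155] v=[-1.6635]
Step 4: x=[8.2005] v=[-2.0749]
Step 5: x=[7.7258] v=[-2.3736]
Step 6: x=[7.2171] v=[-2.5435]
Step 7: x=[6.7020] v=[-2.5753]
Step 8: x=[6.2085] v=[-2.4673]
Step 9: x=[5.7634] v=[-2.2253]
Step 10: x=[5.3909] v=[-1.8625]
Step 11: x=[5.1112] v=[-1.3986]
Step 12: x=[4.9394] v=[-0.8588]
Step 13: x=[4.8849] v=[-0.2724]
Step 14: x=[4.9507] v=[0.3288]
First v>=0 after going negative at step 14, time=2.8000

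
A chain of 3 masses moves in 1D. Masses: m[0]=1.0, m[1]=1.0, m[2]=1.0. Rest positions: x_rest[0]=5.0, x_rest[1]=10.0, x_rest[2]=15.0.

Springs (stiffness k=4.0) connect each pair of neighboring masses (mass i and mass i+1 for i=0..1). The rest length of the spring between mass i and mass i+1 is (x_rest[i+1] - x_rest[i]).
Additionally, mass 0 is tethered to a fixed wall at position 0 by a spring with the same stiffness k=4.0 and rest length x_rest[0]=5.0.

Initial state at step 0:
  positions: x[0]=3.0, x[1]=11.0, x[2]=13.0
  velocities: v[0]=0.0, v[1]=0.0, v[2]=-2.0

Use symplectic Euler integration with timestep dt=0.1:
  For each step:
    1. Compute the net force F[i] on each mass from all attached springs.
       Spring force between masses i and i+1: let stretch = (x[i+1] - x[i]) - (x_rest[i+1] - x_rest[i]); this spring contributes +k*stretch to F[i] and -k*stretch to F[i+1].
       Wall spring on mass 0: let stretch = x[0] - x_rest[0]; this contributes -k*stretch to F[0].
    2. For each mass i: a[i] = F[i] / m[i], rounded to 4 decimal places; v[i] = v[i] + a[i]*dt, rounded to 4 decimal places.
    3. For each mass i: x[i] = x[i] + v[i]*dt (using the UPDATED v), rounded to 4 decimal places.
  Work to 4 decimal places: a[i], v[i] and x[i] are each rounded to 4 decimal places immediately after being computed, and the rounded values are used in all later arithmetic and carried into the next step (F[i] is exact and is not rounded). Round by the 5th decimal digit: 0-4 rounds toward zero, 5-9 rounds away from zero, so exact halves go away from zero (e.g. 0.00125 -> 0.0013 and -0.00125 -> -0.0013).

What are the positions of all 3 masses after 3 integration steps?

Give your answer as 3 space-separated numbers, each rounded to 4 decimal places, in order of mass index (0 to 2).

Answer: 4.0750 9.6848 13.0812

Derivation:
Step 0: x=[3.0000 11.0000 13.0000] v=[0.0000 0.0000 -2.0000]
Step 1: x=[3.2000 10.7600 12.9200] v=[2.0000 -2.4000 -0.8000]
Step 2: x=[3.5744 10.3040 12.9536] v=[3.7440 -4.5600 0.3360]
Step 3: x=[4.0750 9.6848 13.0812] v=[5.0061 -6.1920 1.2762]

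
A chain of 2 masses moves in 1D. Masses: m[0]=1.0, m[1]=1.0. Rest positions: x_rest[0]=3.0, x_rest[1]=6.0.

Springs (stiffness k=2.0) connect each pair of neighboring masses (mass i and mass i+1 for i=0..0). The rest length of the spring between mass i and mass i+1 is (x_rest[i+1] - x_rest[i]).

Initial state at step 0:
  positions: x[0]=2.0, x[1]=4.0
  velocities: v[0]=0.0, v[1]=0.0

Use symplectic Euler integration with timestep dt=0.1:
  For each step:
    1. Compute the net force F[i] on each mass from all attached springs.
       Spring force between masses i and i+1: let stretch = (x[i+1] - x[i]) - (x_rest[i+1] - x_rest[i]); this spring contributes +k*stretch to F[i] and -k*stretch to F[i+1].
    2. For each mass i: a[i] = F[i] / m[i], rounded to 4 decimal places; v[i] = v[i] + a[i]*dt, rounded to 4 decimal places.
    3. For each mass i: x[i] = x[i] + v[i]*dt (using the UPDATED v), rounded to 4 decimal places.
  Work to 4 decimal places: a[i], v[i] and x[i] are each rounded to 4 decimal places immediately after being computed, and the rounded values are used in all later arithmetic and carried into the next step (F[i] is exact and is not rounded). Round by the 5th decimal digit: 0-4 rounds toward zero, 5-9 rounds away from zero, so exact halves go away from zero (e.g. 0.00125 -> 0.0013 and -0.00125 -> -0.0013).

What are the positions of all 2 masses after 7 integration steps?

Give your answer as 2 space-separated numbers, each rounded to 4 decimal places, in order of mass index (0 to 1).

Answer: 1.5343 4.4657

Derivation:
Step 0: x=[2.0000 4.0000] v=[0.0000 0.0000]
Step 1: x=[1.9800 4.0200] v=[-0.2000 0.2000]
Step 2: x=[1.9408 4.0592] v=[-0.3920 0.3920]
Step 3: x=[1.8840 4.1160] v=[-0.5683 0.5683]
Step 4: x=[1.8118 4.1882] v=[-0.7219 0.7219]
Step 5: x=[1.7271 4.2729] v=[-0.8466 0.8466]
Step 6: x=[1.6334 4.3666] v=[-0.9374 0.9374]
Step 7: x=[1.5343 4.4657] v=[-0.9908 0.9908]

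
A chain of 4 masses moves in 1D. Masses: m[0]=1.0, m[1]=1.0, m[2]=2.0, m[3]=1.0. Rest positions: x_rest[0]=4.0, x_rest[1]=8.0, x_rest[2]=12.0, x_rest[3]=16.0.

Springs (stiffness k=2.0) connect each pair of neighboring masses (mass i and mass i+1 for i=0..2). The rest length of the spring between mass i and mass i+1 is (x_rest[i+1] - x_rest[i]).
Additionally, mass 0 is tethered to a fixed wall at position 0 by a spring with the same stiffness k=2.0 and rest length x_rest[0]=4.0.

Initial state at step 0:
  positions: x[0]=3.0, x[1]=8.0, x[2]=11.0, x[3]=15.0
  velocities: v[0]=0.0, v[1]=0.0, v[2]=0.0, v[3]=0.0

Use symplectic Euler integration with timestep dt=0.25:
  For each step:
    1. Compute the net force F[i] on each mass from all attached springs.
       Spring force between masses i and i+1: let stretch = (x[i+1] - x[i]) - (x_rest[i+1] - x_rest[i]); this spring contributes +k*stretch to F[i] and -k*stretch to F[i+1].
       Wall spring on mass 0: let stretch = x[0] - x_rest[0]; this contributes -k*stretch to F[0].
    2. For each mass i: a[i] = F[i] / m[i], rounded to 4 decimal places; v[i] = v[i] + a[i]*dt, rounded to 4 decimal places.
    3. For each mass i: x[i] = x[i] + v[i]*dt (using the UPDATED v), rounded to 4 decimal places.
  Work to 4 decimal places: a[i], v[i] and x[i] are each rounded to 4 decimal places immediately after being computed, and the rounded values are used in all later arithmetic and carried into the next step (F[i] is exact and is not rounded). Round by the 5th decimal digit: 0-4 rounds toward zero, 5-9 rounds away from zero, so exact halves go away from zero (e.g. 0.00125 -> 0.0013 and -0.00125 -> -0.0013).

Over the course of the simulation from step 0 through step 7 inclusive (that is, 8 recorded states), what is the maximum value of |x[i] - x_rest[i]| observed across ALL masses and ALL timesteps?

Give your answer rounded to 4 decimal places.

Answer: 1.2411

Derivation:
Step 0: x=[3.0000 8.0000 11.0000 15.0000] v=[0.0000 0.0000 0.0000 0.0000]
Step 1: x=[3.2500 7.7500 11.0625 15.0000] v=[1.0000 -1.0000 0.2500 0.0000]
Step 2: x=[3.6563 7.3516 11.1641 15.0078] v=[1.6250 -1.5938 0.4063 0.0313]
Step 3: x=[4.0674 6.9678 11.2676 15.0352] v=[1.6445 -1.5352 0.4141 0.1095]
Step 4: x=[4.3327 6.7589 11.3379 15.0916] v=[1.0610 -0.8355 0.2811 0.2257]
Step 5: x=[4.3597 6.8191 11.3566 15.1788] v=[0.1078 0.2409 0.0748 0.3489]
Step 6: x=[4.1491 7.1391 11.3306 15.2883] v=[-0.8424 1.2800 -0.1040 0.4378]
Step 7: x=[3.7936 7.6093 11.2900 15.4031] v=[-1.4220 1.8808 -0.1625 0.4590]
Max displacement = 1.2411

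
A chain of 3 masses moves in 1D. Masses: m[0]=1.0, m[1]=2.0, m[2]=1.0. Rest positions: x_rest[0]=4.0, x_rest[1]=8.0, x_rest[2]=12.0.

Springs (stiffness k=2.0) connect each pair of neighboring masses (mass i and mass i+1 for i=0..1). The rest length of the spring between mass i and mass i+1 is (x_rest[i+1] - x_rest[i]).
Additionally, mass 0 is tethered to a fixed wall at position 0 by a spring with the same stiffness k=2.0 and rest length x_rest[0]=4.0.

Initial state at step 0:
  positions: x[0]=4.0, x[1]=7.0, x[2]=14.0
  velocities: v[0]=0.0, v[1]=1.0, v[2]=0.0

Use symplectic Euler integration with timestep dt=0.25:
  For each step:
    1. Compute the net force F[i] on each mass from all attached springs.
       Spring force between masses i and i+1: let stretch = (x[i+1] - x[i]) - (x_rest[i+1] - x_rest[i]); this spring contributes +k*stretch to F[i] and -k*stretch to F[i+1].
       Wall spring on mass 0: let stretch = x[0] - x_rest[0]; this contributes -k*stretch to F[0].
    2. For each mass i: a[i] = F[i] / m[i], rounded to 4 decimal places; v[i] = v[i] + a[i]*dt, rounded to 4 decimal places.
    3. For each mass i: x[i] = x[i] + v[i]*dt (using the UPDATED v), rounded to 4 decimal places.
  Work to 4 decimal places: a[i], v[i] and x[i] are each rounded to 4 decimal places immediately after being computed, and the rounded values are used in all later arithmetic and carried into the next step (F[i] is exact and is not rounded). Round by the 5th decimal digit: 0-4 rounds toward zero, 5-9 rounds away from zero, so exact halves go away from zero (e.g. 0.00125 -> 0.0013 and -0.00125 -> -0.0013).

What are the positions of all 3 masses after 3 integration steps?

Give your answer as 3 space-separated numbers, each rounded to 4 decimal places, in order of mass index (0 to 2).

Answer: 3.6524 8.8370 12.2403

Derivation:
Step 0: x=[4.0000 7.0000 14.0000] v=[0.0000 1.0000 0.0000]
Step 1: x=[3.8750 7.5000 13.6250] v=[-0.5000 2.0000 -1.5000]
Step 2: x=[3.7188 8.1563 12.9844] v=[-0.6250 2.6250 -2.5625]
Step 3: x=[3.6524 8.8370 12.2403] v=[-0.2657 2.7227 -2.9766]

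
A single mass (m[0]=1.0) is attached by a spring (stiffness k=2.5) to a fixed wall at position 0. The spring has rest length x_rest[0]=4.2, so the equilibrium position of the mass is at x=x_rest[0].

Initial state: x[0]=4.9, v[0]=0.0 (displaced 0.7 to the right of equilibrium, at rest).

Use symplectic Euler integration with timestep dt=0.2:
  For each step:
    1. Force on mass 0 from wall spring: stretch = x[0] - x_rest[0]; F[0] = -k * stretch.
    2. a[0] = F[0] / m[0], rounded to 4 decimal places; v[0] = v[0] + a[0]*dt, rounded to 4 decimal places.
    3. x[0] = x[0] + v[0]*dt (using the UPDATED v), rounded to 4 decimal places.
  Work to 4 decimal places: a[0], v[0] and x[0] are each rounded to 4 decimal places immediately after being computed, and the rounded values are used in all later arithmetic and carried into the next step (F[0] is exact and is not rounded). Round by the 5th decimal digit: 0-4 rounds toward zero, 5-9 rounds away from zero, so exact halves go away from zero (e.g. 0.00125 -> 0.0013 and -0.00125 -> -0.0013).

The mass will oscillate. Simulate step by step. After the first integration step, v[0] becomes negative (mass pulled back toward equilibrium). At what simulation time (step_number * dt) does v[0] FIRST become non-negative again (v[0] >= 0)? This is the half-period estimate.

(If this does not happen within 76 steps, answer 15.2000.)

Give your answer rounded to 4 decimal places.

Step 0: x=[4.9000] v=[0.0000]
Step 1: x=[4.8300] v=[-0.3500]
Step 2: x=[4.6970] v=[-0.6650]
Step 3: x=[4.5143] v=[-0.9135]
Step 4: x=[4.3002] v=[-1.0707]
Step 5: x=[4.0760] v=[-1.1208]
Step 6: x=[3.8642] v=[-1.0588]
Step 7: x=[3.6860] v=[-0.8909]
Step 8: x=[3.5592] v=[-0.6339]
Step 9: x=[3.4965] v=[-0.3135]
Step 10: x=[3.5042] v=[0.0383]
First v>=0 after going negative at step 10, time=2.0000

Answer: 2.0000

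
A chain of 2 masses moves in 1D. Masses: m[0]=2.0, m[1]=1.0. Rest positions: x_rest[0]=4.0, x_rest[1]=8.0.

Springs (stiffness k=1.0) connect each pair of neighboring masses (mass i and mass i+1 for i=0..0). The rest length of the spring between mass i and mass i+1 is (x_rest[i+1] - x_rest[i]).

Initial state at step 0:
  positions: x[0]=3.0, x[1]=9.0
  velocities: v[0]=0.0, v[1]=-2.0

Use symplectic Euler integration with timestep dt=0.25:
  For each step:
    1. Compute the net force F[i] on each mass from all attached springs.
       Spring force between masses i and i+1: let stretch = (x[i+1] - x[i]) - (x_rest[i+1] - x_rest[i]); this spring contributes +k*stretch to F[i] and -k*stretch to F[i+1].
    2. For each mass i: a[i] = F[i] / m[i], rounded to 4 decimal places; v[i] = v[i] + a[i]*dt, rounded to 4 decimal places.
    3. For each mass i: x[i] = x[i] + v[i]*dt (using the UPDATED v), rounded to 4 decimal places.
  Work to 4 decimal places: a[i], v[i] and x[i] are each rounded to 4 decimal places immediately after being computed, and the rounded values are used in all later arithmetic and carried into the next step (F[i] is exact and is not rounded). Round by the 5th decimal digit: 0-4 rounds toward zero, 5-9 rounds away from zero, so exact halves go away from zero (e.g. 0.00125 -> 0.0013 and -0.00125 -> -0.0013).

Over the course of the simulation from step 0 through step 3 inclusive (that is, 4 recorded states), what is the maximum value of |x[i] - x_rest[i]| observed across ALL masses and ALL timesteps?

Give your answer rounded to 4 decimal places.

Step 0: x=[3.0000 9.0000] v=[0.0000 -2.0000]
Step 1: x=[3.0625 8.3750] v=[0.2500 -2.5000]
Step 2: x=[3.1660 7.6680] v=[0.4141 -2.8281]
Step 3: x=[3.2852 6.9296] v=[0.4769 -2.9536]
Max displacement = 1.0704

Answer: 1.0704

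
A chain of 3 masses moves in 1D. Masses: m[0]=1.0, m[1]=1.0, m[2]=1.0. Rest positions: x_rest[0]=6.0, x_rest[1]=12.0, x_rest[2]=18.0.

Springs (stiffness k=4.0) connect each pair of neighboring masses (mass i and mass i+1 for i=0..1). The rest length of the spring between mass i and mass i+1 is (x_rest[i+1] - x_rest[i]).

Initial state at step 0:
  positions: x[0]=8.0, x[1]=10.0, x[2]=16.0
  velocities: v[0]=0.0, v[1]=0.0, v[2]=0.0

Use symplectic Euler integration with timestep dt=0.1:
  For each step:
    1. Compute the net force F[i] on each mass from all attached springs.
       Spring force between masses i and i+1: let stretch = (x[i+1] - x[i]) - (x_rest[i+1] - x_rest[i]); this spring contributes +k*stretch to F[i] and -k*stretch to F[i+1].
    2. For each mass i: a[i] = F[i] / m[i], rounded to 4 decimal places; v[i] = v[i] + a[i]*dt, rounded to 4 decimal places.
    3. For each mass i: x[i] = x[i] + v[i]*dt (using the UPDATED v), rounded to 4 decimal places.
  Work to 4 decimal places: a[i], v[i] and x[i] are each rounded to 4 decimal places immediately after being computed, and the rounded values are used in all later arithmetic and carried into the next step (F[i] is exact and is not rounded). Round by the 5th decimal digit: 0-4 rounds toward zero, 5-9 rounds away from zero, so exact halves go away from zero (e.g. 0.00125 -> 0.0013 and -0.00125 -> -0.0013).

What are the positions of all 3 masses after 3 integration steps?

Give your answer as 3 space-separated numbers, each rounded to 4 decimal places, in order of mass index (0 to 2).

Step 0: x=[8.0000 10.0000 16.0000] v=[0.0000 0.0000 0.0000]
Step 1: x=[7.8400 10.1600 16.0000] v=[-1.6000 1.6000 0.0000]
Step 2: x=[7.5328 10.4608 16.0064] v=[-3.0720 3.0080 0.0640]
Step 3: x=[7.1027 10.8663 16.0310] v=[-4.3008 4.0550 0.2458]

Answer: 7.1027 10.8663 16.0310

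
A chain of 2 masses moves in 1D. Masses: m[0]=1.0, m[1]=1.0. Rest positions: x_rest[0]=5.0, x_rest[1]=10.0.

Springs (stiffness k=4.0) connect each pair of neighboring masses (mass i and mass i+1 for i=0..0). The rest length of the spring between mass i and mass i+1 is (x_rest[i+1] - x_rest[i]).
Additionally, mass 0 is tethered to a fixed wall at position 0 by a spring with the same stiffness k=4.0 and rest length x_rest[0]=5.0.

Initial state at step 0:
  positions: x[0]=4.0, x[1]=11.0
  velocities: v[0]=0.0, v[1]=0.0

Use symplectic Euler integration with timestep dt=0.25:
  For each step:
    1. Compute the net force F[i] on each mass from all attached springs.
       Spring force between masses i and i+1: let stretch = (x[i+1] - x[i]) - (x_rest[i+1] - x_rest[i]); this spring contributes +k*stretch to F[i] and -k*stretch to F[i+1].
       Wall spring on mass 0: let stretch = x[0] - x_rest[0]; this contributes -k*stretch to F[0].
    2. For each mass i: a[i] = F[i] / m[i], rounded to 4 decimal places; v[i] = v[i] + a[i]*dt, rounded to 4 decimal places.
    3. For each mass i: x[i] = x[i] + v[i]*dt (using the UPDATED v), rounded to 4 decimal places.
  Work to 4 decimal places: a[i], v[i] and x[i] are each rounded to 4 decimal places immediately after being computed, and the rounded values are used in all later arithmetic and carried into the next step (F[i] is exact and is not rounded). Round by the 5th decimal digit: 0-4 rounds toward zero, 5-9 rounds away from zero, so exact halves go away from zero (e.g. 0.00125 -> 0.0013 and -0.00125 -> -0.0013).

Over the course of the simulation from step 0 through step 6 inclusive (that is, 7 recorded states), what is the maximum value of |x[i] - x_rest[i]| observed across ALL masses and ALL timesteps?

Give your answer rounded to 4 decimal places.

Answer: 1.3281

Derivation:
Step 0: x=[4.0000 11.0000] v=[0.0000 0.0000]
Step 1: x=[4.7500 10.5000] v=[3.0000 -2.0000]
Step 2: x=[5.7500 9.8125] v=[4.0000 -2.7500]
Step 3: x=[6.3281 9.3594] v=[2.3125 -1.8125]
Step 4: x=[6.0820 9.3985] v=[-0.9843 0.1562]
Step 5: x=[5.1446 9.8584] v=[-3.7498 1.8397]
Step 6: x=[4.0995 10.3899] v=[-4.1806 2.1259]
Max displacement = 1.3281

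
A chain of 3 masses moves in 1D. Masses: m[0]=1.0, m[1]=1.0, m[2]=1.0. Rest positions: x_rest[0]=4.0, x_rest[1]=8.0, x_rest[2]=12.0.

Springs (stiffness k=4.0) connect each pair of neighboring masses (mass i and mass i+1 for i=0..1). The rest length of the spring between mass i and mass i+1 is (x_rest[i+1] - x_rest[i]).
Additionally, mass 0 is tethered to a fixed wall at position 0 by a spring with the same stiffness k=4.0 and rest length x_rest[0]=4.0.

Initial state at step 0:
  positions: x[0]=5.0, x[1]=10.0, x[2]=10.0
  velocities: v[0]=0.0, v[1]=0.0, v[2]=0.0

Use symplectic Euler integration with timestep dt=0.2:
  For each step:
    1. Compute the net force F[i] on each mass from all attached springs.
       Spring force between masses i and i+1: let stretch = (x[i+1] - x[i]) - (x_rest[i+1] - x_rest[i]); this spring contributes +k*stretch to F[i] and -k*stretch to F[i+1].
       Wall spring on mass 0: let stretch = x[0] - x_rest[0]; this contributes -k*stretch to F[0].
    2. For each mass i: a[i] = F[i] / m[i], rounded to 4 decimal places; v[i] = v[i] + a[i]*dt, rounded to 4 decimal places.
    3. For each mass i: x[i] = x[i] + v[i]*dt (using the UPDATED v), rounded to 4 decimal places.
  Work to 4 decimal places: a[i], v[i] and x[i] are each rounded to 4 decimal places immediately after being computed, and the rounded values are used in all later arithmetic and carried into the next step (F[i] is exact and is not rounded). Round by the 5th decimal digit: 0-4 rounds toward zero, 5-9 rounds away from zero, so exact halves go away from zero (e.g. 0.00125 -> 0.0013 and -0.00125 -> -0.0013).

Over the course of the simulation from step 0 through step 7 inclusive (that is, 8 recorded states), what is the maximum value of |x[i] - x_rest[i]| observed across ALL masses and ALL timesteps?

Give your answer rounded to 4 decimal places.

Answer: 2.2814

Derivation:
Step 0: x=[5.0000 10.0000 10.0000] v=[0.0000 0.0000 0.0000]
Step 1: x=[5.0000 9.2000 10.6400] v=[0.0000 -4.0000 3.2000]
Step 2: x=[4.8720 7.9584 11.6896] v=[-0.6400 -6.2080 5.2480]
Step 3: x=[4.4583 6.8200 12.7822] v=[-2.0685 -5.6922 5.4630]
Step 4: x=[3.7091 6.2576 13.5608] v=[-3.7458 -2.8118 3.8932]
Step 5: x=[2.7742 6.4560 13.8109] v=[-4.6743 0.9920 1.2506]
Step 6: x=[1.9846 7.2421 13.5242] v=[-3.9482 3.9305 -1.4333]
Step 7: x=[1.7186 8.1921 12.8724] v=[-1.3299 4.7502 -3.2590]
Max displacement = 2.2814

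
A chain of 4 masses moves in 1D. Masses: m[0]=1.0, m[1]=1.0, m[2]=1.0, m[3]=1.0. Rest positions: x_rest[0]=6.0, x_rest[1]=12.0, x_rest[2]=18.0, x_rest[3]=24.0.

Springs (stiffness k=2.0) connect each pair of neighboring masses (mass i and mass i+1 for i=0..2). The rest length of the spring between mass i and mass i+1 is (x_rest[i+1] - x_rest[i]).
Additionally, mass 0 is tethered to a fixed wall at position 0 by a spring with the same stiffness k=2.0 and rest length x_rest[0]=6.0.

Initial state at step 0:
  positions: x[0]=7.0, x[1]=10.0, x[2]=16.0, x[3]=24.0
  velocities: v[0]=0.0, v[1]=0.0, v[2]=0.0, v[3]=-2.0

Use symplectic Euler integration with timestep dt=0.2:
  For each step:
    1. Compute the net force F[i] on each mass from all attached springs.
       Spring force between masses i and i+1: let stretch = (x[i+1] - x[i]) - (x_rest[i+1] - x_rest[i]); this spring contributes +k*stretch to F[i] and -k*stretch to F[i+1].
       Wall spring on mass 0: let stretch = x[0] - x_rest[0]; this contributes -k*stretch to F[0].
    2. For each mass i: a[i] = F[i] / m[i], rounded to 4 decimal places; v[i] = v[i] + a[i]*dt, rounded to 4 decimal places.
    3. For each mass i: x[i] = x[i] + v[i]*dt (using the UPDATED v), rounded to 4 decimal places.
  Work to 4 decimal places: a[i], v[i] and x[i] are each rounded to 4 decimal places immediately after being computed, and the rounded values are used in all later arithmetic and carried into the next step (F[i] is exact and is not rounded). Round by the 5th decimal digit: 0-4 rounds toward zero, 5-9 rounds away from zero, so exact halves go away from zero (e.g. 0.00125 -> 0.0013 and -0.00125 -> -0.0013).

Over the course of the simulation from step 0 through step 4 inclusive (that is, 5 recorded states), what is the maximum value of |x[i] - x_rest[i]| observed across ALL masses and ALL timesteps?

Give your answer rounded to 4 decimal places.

Step 0: x=[7.0000 10.0000 16.0000 24.0000] v=[0.0000 0.0000 0.0000 -2.0000]
Step 1: x=[6.6800 10.2400 16.1600 23.4400] v=[-1.6000 1.2000 0.8000 -2.8000]
Step 2: x=[6.1104 10.6688 16.4288 22.7776] v=[-2.8480 2.1440 1.3440 -3.3120]
Step 3: x=[5.4166 11.1937 16.7447 22.0873] v=[-3.4688 2.6246 1.5795 -3.4515]
Step 4: x=[4.7517 11.7005 17.0439 21.4496] v=[-3.3246 2.5342 1.4961 -3.1885]
Max displacement = 2.5504

Answer: 2.5504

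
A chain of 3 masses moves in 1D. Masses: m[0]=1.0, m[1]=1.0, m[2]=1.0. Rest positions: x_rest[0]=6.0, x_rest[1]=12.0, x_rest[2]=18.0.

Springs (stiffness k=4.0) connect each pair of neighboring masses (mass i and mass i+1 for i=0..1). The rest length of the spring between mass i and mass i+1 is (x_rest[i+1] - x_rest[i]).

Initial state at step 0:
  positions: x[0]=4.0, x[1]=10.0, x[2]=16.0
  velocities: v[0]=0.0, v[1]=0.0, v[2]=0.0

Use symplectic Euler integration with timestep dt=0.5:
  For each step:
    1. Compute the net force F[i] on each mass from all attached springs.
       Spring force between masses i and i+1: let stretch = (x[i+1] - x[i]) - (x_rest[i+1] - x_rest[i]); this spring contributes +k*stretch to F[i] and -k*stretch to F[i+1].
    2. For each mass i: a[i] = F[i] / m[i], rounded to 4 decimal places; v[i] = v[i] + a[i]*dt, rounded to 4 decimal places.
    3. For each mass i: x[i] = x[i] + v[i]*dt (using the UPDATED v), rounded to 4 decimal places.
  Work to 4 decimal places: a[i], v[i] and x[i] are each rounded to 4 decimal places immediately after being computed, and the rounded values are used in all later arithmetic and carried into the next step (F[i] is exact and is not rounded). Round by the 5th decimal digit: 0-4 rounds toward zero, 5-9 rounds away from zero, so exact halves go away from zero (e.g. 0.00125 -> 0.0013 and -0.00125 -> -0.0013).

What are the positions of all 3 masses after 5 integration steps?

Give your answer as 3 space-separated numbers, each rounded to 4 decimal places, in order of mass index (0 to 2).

Step 0: x=[4.0000 10.0000 16.0000] v=[0.0000 0.0000 0.0000]
Step 1: x=[4.0000 10.0000 16.0000] v=[0.0000 0.0000 0.0000]
Step 2: x=[4.0000 10.0000 16.0000] v=[0.0000 0.0000 0.0000]
Step 3: x=[4.0000 10.0000 16.0000] v=[0.0000 0.0000 0.0000]
Step 4: x=[4.0000 10.0000 16.0000] v=[0.0000 0.0000 0.0000]
Step 5: x=[4.0000 10.0000 16.0000] v=[0.0000 0.0000 0.0000]

Answer: 4.0000 10.0000 16.0000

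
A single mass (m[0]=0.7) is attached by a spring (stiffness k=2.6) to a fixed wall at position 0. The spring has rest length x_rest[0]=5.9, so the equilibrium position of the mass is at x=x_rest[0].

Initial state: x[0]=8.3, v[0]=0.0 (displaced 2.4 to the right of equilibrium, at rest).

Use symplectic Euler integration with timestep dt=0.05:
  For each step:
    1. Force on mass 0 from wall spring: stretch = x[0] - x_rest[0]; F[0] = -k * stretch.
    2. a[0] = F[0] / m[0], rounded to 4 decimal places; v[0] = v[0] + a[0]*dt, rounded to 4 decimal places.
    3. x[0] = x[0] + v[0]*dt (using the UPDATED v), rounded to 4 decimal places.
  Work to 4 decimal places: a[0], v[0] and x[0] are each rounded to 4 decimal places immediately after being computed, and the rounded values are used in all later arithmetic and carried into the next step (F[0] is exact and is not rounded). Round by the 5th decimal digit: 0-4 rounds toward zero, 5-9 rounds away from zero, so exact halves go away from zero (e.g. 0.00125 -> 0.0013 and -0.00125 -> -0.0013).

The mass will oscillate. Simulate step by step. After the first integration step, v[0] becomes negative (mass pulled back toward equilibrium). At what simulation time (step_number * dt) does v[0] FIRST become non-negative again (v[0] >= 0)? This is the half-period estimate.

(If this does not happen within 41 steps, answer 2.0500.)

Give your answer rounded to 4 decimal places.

Step 0: x=[8.3000] v=[0.0000]
Step 1: x=[8.2777] v=[-0.4457]
Step 2: x=[8.2333] v=[-0.8873]
Step 3: x=[8.1673] v=[-1.3206]
Step 4: x=[8.0802] v=[-1.7417]
Step 5: x=[7.9729] v=[-2.1466]
Step 6: x=[7.8463] v=[-2.5316]
Step 7: x=[7.7016] v=[-2.8931]
Step 8: x=[7.5402] v=[-3.2277]
Step 9: x=[7.3636] v=[-3.5323]
Step 10: x=[7.1734] v=[-3.8041]
Step 11: x=[6.9714] v=[-4.0406]
Step 12: x=[6.7594] v=[-4.2396]
Step 13: x=[6.5394] v=[-4.3992]
Step 14: x=[6.3135] v=[-4.5179]
Step 15: x=[6.0838] v=[-4.5947]
Step 16: x=[5.8524] v=[-4.6288]
Step 17: x=[5.6214] v=[-4.6200]
Step 18: x=[5.3930] v=[-4.5683]
Step 19: x=[5.1693] v=[-4.4741]
Step 20: x=[4.9524] v=[-4.3384]
Step 21: x=[4.7443] v=[-4.1624]
Step 22: x=[4.5469] v=[-3.9478]
Step 23: x=[4.3621] v=[-3.6965]
Step 24: x=[4.1916] v=[-3.4109]
Step 25: x=[4.0369] v=[-3.0936]
Step 26: x=[3.8995] v=[-2.7476]
Step 27: x=[3.7807] v=[-2.3761]
Step 28: x=[3.6816] v=[-1.9825]
Step 29: x=[3.6031] v=[-1.5705]
Step 30: x=[3.5459] v=[-1.1439]
Step 31: x=[3.5106] v=[-0.7067]
Step 32: x=[3.4975] v=[-0.2630]
Step 33: x=[3.5067] v=[0.1832]
First v>=0 after going negative at step 33, time=1.6500

Answer: 1.6500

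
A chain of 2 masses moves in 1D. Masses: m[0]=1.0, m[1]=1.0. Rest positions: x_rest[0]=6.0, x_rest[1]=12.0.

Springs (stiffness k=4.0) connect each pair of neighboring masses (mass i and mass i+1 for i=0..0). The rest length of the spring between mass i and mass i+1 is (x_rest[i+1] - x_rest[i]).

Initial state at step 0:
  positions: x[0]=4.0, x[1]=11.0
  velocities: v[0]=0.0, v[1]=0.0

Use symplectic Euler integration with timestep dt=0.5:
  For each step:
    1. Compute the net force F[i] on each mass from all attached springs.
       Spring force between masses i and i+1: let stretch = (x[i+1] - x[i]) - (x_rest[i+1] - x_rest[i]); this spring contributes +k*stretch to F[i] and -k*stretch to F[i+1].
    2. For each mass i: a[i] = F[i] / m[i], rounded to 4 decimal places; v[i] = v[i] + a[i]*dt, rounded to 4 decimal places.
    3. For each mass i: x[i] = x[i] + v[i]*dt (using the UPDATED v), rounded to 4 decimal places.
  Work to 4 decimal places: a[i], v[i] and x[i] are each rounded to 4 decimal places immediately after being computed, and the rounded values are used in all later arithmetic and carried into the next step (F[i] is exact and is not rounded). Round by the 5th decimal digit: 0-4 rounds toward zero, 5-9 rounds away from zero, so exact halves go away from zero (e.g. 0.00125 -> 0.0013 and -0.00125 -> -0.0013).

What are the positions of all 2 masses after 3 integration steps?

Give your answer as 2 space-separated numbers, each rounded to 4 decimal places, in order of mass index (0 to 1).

Step 0: x=[4.0000 11.0000] v=[0.0000 0.0000]
Step 1: x=[5.0000 10.0000] v=[2.0000 -2.0000]
Step 2: x=[5.0000 10.0000] v=[0.0000 0.0000]
Step 3: x=[4.0000 11.0000] v=[-2.0000 2.0000]

Answer: 4.0000 11.0000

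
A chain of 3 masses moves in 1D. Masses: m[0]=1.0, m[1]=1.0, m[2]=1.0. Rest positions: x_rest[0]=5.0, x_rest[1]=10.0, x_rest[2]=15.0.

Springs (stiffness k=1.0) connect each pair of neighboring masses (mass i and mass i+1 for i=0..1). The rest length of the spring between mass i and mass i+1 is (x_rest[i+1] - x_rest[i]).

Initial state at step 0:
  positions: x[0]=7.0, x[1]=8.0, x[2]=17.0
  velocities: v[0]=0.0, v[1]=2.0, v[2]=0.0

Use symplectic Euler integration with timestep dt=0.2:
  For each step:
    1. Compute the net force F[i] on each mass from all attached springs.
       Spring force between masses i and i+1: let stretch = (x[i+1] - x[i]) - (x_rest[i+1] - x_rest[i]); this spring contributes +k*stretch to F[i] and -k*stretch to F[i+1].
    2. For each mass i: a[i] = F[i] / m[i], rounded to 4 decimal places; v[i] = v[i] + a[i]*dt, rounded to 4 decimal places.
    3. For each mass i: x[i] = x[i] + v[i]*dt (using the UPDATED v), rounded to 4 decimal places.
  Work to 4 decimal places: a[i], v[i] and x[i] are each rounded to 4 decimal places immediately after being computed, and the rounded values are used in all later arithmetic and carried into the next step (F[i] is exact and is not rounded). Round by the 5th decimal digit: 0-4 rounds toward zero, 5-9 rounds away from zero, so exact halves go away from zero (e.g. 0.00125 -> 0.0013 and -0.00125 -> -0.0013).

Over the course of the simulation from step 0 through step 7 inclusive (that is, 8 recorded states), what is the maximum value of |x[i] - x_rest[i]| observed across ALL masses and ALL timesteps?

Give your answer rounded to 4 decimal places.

Step 0: x=[7.0000 8.0000 17.0000] v=[0.0000 2.0000 0.0000]
Step 1: x=[6.8400 8.7200 16.8400] v=[-0.8000 3.6000 -0.8000]
Step 2: x=[6.5552 9.6896 16.5552] v=[-1.4240 4.8480 -1.4240]
Step 3: x=[6.1958 10.8084 16.1958] v=[-1.7971 5.5942 -1.7971]
Step 4: x=[5.8209 11.9582 15.8209] v=[-1.8746 5.7492 -1.8746]
Step 5: x=[5.4915 13.0171 15.4915] v=[-1.6471 5.2943 -1.6471]
Step 6: x=[5.2631 13.8739 15.2631] v=[-1.1420 4.2841 -1.1420]
Step 7: x=[5.1791 14.4419 15.1791] v=[-0.4198 2.8398 -0.4198]
Max displacement = 4.4419

Answer: 4.4419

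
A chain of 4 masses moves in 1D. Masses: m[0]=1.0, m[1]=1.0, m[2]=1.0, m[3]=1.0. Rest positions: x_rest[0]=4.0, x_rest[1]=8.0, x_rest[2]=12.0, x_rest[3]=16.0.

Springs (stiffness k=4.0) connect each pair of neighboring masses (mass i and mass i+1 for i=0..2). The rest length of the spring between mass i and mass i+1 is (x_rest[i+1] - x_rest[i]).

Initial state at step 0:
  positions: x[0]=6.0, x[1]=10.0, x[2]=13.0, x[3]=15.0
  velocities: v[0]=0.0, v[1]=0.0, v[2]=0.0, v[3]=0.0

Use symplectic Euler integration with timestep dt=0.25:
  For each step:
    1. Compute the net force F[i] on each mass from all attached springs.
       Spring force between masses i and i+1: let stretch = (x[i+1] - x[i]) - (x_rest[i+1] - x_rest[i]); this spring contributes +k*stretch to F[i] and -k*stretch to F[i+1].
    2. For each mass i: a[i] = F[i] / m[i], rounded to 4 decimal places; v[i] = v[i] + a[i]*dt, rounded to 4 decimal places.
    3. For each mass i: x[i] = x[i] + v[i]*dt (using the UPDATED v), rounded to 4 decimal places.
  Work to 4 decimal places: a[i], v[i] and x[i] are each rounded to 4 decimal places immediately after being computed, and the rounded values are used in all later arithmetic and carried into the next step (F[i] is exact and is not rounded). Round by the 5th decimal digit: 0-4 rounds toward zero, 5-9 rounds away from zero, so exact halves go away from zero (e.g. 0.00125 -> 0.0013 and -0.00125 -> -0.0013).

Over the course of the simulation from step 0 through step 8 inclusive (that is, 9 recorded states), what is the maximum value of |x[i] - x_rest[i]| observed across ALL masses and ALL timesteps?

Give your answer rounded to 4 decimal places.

Answer: 2.1514

Derivation:
Step 0: x=[6.0000 10.0000 13.0000 15.0000] v=[0.0000 0.0000 0.0000 0.0000]
Step 1: x=[6.0000 9.7500 12.7500 15.5000] v=[0.0000 -1.0000 -1.0000 2.0000]
Step 2: x=[5.9375 9.3125 12.4375 16.3125] v=[-0.2500 -1.7500 -1.2500 3.2500]
Step 3: x=[5.7188 8.8125 12.3125 17.1563] v=[-0.8750 -2.0000 -0.5000 3.3750]
Step 4: x=[5.2735 8.4141 12.5235 17.7891] v=[-1.7813 -1.5937 0.8438 2.5312]
Step 5: x=[4.6133 8.2579 13.0235 18.1055] v=[-2.6407 -0.6249 2.0000 1.2656]
Step 6: x=[3.8643 8.3819 13.6026 18.1514] v=[-2.9961 0.4961 2.3164 0.1836]
Step 7: x=[3.2447 8.6817 14.0137 18.0601] v=[-2.4785 1.1992 1.6445 -0.3652]
Step 8: x=[2.9843 8.9553 14.1034 17.9572] v=[-1.0415 1.0942 0.3589 -0.4116]
Max displacement = 2.1514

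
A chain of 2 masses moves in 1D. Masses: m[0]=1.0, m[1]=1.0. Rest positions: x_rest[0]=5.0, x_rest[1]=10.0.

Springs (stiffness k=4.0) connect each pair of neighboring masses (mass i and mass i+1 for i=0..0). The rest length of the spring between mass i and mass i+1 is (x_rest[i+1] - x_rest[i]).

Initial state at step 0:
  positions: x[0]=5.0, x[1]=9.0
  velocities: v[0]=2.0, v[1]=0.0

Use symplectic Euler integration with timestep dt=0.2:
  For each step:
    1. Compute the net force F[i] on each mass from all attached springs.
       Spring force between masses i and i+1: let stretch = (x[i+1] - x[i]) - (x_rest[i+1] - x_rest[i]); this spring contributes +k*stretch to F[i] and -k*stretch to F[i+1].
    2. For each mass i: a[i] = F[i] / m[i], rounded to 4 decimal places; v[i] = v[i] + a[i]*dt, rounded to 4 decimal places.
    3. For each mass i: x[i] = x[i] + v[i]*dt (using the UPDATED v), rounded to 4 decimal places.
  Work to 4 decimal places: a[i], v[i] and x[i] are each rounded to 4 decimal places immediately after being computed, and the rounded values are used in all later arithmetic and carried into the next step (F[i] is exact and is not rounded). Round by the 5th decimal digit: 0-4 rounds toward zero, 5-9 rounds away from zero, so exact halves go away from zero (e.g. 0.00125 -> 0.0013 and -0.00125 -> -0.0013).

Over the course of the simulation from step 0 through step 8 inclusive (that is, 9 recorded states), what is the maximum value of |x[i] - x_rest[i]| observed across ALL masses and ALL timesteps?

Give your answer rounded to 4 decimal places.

Answer: 1.3907

Derivation:
Step 0: x=[5.0000 9.0000] v=[2.0000 0.0000]
Step 1: x=[5.2400 9.1600] v=[1.2000 0.8000]
Step 2: x=[5.3072 9.4928] v=[0.3360 1.6640]
Step 3: x=[5.2441 9.9559] v=[-0.3155 2.3155]
Step 4: x=[5.1349 10.4651] v=[-0.5461 2.5461]
Step 5: x=[5.0785 10.9215] v=[-0.2819 2.2819]
Step 6: x=[5.1570 11.2430] v=[0.3925 1.6075]
Step 7: x=[5.4093 11.3907] v=[1.2613 0.7387]
Step 8: x=[5.8186 11.3814] v=[2.0464 -0.0464]
Max displacement = 1.3907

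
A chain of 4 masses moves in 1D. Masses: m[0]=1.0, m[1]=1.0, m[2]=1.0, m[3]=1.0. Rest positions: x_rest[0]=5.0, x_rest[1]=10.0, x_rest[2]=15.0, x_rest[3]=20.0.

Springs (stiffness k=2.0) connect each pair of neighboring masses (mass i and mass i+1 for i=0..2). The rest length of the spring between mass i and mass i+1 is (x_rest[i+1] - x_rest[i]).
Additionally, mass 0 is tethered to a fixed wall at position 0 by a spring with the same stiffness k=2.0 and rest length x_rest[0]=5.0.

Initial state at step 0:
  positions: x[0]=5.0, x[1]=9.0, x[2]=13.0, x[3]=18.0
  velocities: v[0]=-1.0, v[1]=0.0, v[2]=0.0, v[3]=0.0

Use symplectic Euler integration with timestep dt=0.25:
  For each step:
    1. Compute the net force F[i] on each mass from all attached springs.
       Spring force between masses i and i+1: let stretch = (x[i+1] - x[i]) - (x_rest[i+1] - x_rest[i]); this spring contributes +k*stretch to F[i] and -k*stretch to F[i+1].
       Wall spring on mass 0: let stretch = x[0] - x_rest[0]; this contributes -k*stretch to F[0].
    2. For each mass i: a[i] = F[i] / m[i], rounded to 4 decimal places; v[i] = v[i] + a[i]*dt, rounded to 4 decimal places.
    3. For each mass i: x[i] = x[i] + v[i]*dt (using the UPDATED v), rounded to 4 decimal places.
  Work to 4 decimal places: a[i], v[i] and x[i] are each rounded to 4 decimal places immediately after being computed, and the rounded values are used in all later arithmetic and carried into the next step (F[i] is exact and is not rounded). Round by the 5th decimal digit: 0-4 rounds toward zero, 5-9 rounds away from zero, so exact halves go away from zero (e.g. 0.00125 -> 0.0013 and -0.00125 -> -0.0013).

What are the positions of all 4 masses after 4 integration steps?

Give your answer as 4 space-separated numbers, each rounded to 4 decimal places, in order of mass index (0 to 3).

Step 0: x=[5.0000 9.0000 13.0000 18.0000] v=[-1.0000 0.0000 0.0000 0.0000]
Step 1: x=[4.6250 9.0000 13.1250 18.0000] v=[-1.5000 0.0000 0.5000 0.0000]
Step 2: x=[4.2188 8.9688 13.3438 18.0156] v=[-1.6250 -0.1250 0.8750 0.0625]
Step 3: x=[3.8790 8.8907 13.5997 18.0723] v=[-1.3594 -0.3125 1.0234 0.2266]
Step 4: x=[3.6807 8.7747 13.8260 18.1949] v=[-0.7931 -0.4639 0.9052 0.4903]

Answer: 3.6807 8.7747 13.8260 18.1949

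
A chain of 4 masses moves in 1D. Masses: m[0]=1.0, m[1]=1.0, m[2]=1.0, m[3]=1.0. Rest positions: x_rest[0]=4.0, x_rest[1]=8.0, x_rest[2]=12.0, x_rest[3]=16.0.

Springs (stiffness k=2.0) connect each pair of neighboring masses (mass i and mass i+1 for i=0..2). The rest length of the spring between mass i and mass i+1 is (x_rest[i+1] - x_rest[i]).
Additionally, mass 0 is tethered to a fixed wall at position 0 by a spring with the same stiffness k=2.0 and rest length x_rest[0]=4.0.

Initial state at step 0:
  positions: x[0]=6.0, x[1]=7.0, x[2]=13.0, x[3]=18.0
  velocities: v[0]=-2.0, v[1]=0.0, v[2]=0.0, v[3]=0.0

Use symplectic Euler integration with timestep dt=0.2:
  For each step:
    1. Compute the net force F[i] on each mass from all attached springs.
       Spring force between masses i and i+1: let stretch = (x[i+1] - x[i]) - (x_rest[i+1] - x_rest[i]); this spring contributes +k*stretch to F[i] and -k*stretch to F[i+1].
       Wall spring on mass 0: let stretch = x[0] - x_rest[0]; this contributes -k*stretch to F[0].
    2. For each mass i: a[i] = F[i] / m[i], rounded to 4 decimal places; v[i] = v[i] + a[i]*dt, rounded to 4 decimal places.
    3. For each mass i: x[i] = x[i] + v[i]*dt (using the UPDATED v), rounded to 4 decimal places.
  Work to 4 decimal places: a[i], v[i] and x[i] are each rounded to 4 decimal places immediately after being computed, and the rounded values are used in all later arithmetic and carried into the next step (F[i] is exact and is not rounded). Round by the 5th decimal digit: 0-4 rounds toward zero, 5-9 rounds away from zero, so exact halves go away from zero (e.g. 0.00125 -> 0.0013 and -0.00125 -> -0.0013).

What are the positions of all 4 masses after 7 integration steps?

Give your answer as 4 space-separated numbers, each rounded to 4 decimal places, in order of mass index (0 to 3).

Answer: 2.3131 9.1014 13.0767 16.1868

Derivation:
Step 0: x=[6.0000 7.0000 13.0000 18.0000] v=[-2.0000 0.0000 0.0000 0.0000]
Step 1: x=[5.2000 7.4000 12.9200 17.9200] v=[-4.0000 2.0000 -0.4000 -0.4000]
Step 2: x=[4.1600 8.0656 12.7984 17.7600] v=[-5.2000 3.3280 -0.6080 -0.8000]
Step 3: x=[3.0996 8.7974 12.6951 17.5231] v=[-5.3018 3.6589 -0.5165 -1.1846]
Step 4: x=[2.2471 9.3852 12.6662 17.2199] v=[-4.2625 2.9389 -0.1444 -1.5158]
Step 5: x=[1.7859 9.6644 12.7391 16.8724] v=[-2.3061 1.3961 0.3647 -1.7373]
Step 6: x=[1.8121 9.5593 12.8967 16.5143] v=[0.1309 -0.5254 0.7881 -1.7906]
Step 7: x=[2.3131 9.1014 13.0767 16.1868] v=[2.5049 -2.2893 0.9002 -1.6376]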